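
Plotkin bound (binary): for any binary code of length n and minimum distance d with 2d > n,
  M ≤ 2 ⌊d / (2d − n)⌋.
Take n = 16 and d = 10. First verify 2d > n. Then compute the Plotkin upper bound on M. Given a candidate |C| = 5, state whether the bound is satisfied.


Plotkin bound M ≤ 4; given |C| = 5 > bound (violated).

Check applicability: 2d = 20, n = 16.
2d − n = 4 > 0, so Plotkin applies.
Compute d/(2d−n) = 10/4 ≈ 2.5000.
⌊d/(2d−n)⌋ = 2.
Plotkin bound: M ≤ 2·2 = 4.
Given |C| = 5, check: VIOLATED.
This |C| is above the Plotkin bound, so no binary code with n = 16, d = 10 and 5 codewords exists.


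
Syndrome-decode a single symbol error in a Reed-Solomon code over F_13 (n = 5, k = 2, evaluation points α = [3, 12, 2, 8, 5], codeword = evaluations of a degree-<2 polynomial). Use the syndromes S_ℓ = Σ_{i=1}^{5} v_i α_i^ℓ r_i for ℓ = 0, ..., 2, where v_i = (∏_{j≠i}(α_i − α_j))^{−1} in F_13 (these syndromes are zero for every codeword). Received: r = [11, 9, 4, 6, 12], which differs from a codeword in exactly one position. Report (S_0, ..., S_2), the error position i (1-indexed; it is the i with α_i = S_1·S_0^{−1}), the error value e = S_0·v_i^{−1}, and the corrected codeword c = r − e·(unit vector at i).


S = (3, 11, 10), error at position 4, error magnitude e = 12, c = [11, 9, 4, 7, 12].

Step 1: column multipliers v_i = (∏_{j≠i}(α_i − α_j))^{−1} mod 13.
  i = 1 (α = 3): (3−12)(3−2)(3−8)(3−5) = (−9)·1·(−5)·(−2) = −90 ≡ 1, so v_1 = 1^{−1} = 1 (mod 13).
  i = 2 (α = 12): (12−3)(12−2)(12−8)(12−5) = 9·10·4·7 = 2520 ≡ 11, so v_2 = 11^{−1} = 6 (mod 13).
  i = 3 (α = 2): (2−3)(2−12)(2−8)(2−5) = (−1)·(−10)·(−6)·(−3) = 180 ≡ 11, so v_3 = 11^{−1} = 6 (mod 13).
  i = 4 (α = 8): (8−3)(8−12)(8−2)(8−5) = 5·(−4)·6·3 = −360 ≡ 4, so v_4 = 4^{−1} = 10 (mod 13).
  i = 5 (α = 5): (5−3)(5−12)(5−2)(5−8) = 2·(−7)·3·(−3) = 126 ≡ 9, so v_5 = 9^{−1} = 3 (mod 13).
  v = [1, 6, 6, 10, 3].
Step 2: syndromes of r = [11, 9, 4, 6, 12] (all sums mod 13).
  S_0 = Σ v_i r_i = 1·11 + 6·9 + 6·4 + 10·6 + 3·12 = 185 ≡ 3.
  S_1 = Σ v_i α_i r_i = 1·3·11 + 6·12·9 + 6·2·4 + 10·8·6 + 3·5·12 = 1389 ≡ 11.
  α_i^2 mod 13 = [9, 1, 4, 12, 12].
  S_2 = Σ v_i α_i^2 r_i = 1·9·11 + 6·1·9 + 6·4·4 + 10·12·6 + 3·12·12 = 1401 ≡ 10.
  S = (3, 11, 10) ≠ 0, so r is not a codeword (an error is present).
Step 3: locate the error. For a single error e at position i, S_ℓ = v_i·e·α_i^ℓ, so α_err = S_1/S_0.
  S_0^{−1} = 3^{−1} = 9 (mod 13), so α_err = 11·9 = 99 ≡ 8 = α_4. Error position i = 4.
  Consistency check: S_2/S_1 = 10·6 = 60 ≡ 8 = α_err ✓ (single-error assumption holds).
Step 4: error magnitude e = S_0/v_4 = S_0·∏_{j≠4}(α_4 − α_j) = 3·4 = 12 ≡ 12 (mod 13).
Step 5: correct position 4: c_4 = r_4 − e = 6 − 12 ≡ 7 (mod 13). Hence c = [11, 9, 4, 7, 12].
  Check: interpolating c through the α_i gives m(x) = 3 + 7·x (degree < 2) with m(α_i) = c_i for every i, so c is indeed a codeword.


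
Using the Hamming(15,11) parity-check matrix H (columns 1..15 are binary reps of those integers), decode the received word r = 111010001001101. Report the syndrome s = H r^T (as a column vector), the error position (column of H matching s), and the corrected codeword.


s = (0, 0, 1, 0)^T, error position = 2, corrected codeword c = 101010001001101

Compute s = H r^T mod 2 one row at a time:
  s_1 = 0 + 1 + 0 + 0 + 1 + 1 + 0 + 1 = 4 ≡ 0 (mod 2).
  s_2 = 0 + 1 + 0 + 0 + 1 + 1 + 0 + 1 = 4 ≡ 0 (mod 2).
  s_3 = 1 + 1 + 0 + 0 + 0 + 0 + 0 + 1 = 3 ≡ 1 (mod 2).
  s_4 = 1 + 1 + 1 + 0 + 1 + 0 + 1 + 1 = 6 ≡ 0 (mod 2).
s = (0, 0, 1, 0)^T — this equals column 2 of H (binary 0010), so error is at position 2.
Correct: flip bit 2 of r = 111010001001101 to get c = 101010001001101.


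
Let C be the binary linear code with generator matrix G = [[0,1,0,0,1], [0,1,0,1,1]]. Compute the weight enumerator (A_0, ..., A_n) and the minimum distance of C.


Weight distribution: A_0 = 1, A_1 = 1, A_2 = 1, A_3 = 1. Minimum distance d = 1.

Enumerate all 2^2 = 4 messages m ∈ F_2^2.
For each, compute codeword c = mG in F_2^5, then tally its weight.
  m = 00 → c = 00000, weight = 0.
  m = 10 → c = 01001, weight = 2.
  m = 01 → c = 01011, weight = 3.
  m = 11 → c = 00010, weight = 1.
Tally weights:
  weight 0: 1 codewords.
  weight 1: 1 codewords.
  weight 2: 1 codewords.
  weight 3: 1 codewords.
Minimum distance d = smallest w > 0 with A_w > 0 = 1.
Sanity: Σ A_w = 4 = 2^2 = 4 ✓.


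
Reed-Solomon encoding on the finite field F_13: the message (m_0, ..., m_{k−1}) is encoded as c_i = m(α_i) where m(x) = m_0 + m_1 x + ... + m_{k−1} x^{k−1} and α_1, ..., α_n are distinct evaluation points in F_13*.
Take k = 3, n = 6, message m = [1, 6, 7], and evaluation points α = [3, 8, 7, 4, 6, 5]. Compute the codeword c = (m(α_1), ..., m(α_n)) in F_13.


c = [4, 3, 9, 7, 3, 11]

Message polynomial: m(x) = 1 + 6·x + 7·x^2 (mod 13).
For each evaluation point α_i, compute m(α_i) mod 13:
  α_1 = 3: Horner steps 7 → 1 → 4, so m(3) = 4.
  α_2 = 8: Horner steps 7 → 10 → 3, so m(8) = 3.
  α_3 = 7: Horner steps 7 → 3 → 9, so m(7) = 9.
  α_4 = 4: Horner steps 7 → 8 → 7, so m(4) = 7.
  α_5 = 6: Horner steps 7 → 9 → 3, so m(6) = 3.
  α_6 = 5: Horner steps 7 → 2 → 11, so m(5) = 11.
Codeword c = [4, 3, 9, 7, 3, 11] ∈ F_13^6.


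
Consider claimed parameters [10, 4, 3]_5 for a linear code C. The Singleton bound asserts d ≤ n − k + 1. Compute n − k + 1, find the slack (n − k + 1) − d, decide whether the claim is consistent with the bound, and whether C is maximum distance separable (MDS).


Singleton RHS = n − k + 1 = 7, slack = 4, bound satisfied, not MDS.

Singleton bound: d ≤ n − k + 1.
Here n = 10, k = 4, so n − k + 1 = 7.
Given d = 3, check d ≤ 7: YES.
Slack = (n − k + 1) − d = 4.
The code is NOT MDS (slack = 4 > 0).
Description: the claimed parameters are [10, 4, 3]_5; such a code would be non-MDS.


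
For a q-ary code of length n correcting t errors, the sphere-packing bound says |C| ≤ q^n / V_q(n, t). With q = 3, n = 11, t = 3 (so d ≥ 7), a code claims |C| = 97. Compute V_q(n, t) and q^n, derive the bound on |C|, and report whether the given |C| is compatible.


V_q(n, t) = 1563, q^n = 177147, Hamming bound = 113, |C| = 97 ≤ bound (satisfied).

Step 1: Compute V_q(n, t) = Σ_{j=0}^3 C(n, j) (q−1)^j.
  j = 0: C(11,0)·(2)^0 = 1·1 = 1.
  j = 1: C(11,1)·(2)^1 = 11·2 = 22.
  j = 2: C(11,2)·(2)^2 = 55·4 = 220.
  j = 3: C(11,3)·(2)^3 = 165·8 = 1320.
  V_q(n, t) = 1 + 22 + 220 + 1320 = 1563.
Step 2: q^n = 3^11 = 177147.
Step 3: Hamming bound ⌊q^n / V_q(n,t)⌋ = ⌊177147/1563⌋ = 113.
Step 4: Compare |C| = 97 to 113: satisfied.
The claimed |C| lies below the Hamming bound.


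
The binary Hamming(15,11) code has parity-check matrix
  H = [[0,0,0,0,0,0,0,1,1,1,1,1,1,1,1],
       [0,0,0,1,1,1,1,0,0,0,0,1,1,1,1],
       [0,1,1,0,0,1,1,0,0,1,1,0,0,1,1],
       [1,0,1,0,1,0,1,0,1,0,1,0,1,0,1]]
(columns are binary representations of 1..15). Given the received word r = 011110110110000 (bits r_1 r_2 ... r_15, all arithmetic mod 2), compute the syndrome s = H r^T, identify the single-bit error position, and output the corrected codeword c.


s = (1, 1, 1, 0)^T, error position = 14, corrected codeword c = 011110110110010

Compute s = H r^T mod 2 one row at a time:
  s_1 = 1 + 0 + 1 + 1 + 0 + 0 + 0 + 0 = 3 ≡ 1 (mod 2).
  s_2 = 1 + 1 + 0 + 1 + 0 + 0 + 0 + 0 = 3 ≡ 1 (mod 2).
  s_3 = 1 + 1 + 0 + 1 + 1 + 1 + 0 + 0 = 5 ≡ 1 (mod 2).
  s_4 = 0 + 1 + 1 + 1 + 0 + 1 + 0 + 0 = 4 ≡ 0 (mod 2).
s = (1, 1, 1, 0)^T — this equals column 14 of H (binary 1110), so error is at position 14.
Correct: flip bit 14 of r = 011110110110000 to get c = 011110110110010.


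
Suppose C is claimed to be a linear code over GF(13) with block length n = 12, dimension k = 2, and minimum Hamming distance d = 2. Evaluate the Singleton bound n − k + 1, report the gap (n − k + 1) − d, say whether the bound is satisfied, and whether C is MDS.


Singleton RHS = n − k + 1 = 11, slack = 9, bound satisfied, not MDS.

Singleton bound: d ≤ n − k + 1.
Here n = 12, k = 2, so n − k + 1 = 11.
Given d = 2, check d ≤ 11: YES.
Slack = (n − k + 1) − d = 9.
The code is NOT MDS (slack = 9 > 0).
Description: the claimed parameters are [12, 2, 2]_13; such a code would be non-MDS.


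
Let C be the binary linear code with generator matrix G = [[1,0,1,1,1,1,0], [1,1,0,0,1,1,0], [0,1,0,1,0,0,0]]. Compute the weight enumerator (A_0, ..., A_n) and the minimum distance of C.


Weight distribution: A_0 = 1, A_1 = 1, A_2 = 1, A_3 = 1, A_4 = 2, A_5 = 2. Minimum distance d = 1.

Enumerate all 2^3 = 8 messages m ∈ F_2^3.
For each, compute codeword c = mG in F_2^7, then tally its weight.
  m = 000 → c = 0000000, weight = 0.
  m = 100 → c = 1011110, weight = 5.
  m = 010 → c = 1100110, weight = 4.
  m = 110 → c = 0111000, weight = 3.
  m = 001 → c = 0101000, weight = 2.
  m = 101 → c = 1110110, weight = 5.
  m = 011 → c = 1001110, weight = 4.
  m = 111 → c = 0010000, weight = 1.
Tally weights:
  weight 0: 1 codewords.
  weight 1: 1 codewords.
  weight 2: 1 codewords.
  weight 3: 1 codewords.
  weight 4: 2 codewords.
  weight 5: 2 codewords.
Minimum distance d = smallest w > 0 with A_w > 0 = 1.
Sanity: Σ A_w = 8 = 2^3 = 8 ✓.


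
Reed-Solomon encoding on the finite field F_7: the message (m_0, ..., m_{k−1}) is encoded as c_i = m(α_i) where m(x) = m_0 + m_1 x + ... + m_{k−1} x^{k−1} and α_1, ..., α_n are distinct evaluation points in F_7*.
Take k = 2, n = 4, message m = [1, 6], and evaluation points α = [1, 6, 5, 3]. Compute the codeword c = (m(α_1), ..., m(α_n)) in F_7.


c = [0, 2, 3, 5]

Message polynomial: m(x) = 1 + 6·x (mod 7).
For each evaluation point α_i, compute m(α_i) mod 7:
  α_1 = 1: Horner steps 6 → 0, so m(1) = 0.
  α_2 = 6: Horner steps 6 → 2, so m(6) = 2.
  α_3 = 5: Horner steps 6 → 3, so m(5) = 3.
  α_4 = 3: Horner steps 6 → 5, so m(3) = 5.
Codeword c = [0, 2, 3, 5] ∈ F_7^4.


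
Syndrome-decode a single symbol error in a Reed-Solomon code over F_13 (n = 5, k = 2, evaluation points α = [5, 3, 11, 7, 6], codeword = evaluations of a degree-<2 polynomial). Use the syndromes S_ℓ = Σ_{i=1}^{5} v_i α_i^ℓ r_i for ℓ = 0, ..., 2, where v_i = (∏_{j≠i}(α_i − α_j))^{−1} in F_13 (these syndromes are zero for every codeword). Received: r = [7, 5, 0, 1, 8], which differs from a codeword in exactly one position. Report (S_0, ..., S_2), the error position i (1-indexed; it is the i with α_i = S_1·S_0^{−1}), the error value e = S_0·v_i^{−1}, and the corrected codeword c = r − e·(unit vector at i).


S = (10, 5, 9), error at position 4, error magnitude e = 5, c = [7, 5, 0, 9, 8].

Step 1: column multipliers v_i = (∏_{j≠i}(α_i − α_j))^{−1} mod 13.
  i = 1 (α = 5): (5−3)(5−11)(5−7)(5−6) = 2·(−6)·(−2)·(−1) = −24 ≡ 2, so v_1 = 2^{−1} = 7 (mod 13).
  i = 2 (α = 3): (3−5)(3−11)(3−7)(3−6) = (−2)·(−8)·(−4)·(−3) = 192 ≡ 10, so v_2 = 10^{−1} = 4 (mod 13).
  i = 3 (α = 11): (11−5)(11−3)(11−7)(11−6) = 6·8·4·5 = 960 ≡ 11, so v_3 = 11^{−1} = 6 (mod 13).
  i = 4 (α = 7): (7−5)(7−3)(7−11)(7−6) = 2·4·(−4)·1 = −32 ≡ 7, so v_4 = 7^{−1} = 2 (mod 13).
  i = 5 (α = 6): (6−5)(6−3)(6−11)(6−7) = 1·3·(−5)·(−1) = 15 ≡ 2, so v_5 = 2^{−1} = 7 (mod 13).
  v = [7, 4, 6, 2, 7].
Step 2: syndromes of r = [7, 5, 0, 1, 8] (all sums mod 13).
  S_0 = Σ v_i r_i = 7·7 + 4·5 + 6·0 + 2·1 + 7·8 = 127 ≡ 10.
  S_1 = Σ v_i α_i r_i = 7·5·7 + 4·3·5 + 6·11·0 + 2·7·1 + 7·6·8 = 655 ≡ 5.
  α_i^2 mod 13 = [12, 9, 4, 10, 10].
  S_2 = Σ v_i α_i^2 r_i = 7·12·7 + 4·9·5 + 6·4·0 + 2·10·1 + 7·10·8 = 1348 ≡ 9.
  S = (10, 5, 9) ≠ 0, so r is not a codeword (an error is present).
Step 3: locate the error. For a single error e at position i, S_ℓ = v_i·e·α_i^ℓ, so α_err = S_1/S_0.
  S_0^{−1} = 10^{−1} = 4 (mod 13), so α_err = 5·4 = 20 ≡ 7 = α_4. Error position i = 4.
  Consistency check: S_2/S_1 = 9·8 = 72 ≡ 7 = α_err ✓ (single-error assumption holds).
Step 4: error magnitude e = S_0/v_4 = S_0·∏_{j≠4}(α_4 − α_j) = 10·7 = 70 ≡ 5 (mod 13).
Step 5: correct position 4: c_4 = r_4 − e = 1 − 5 ≡ 9 (mod 13). Hence c = [7, 5, 0, 9, 8].
  Check: interpolating c through the α_i gives m(x) = 2 + 1·x (degree < 2) with m(α_i) = c_i for every i, so c is indeed a codeword.


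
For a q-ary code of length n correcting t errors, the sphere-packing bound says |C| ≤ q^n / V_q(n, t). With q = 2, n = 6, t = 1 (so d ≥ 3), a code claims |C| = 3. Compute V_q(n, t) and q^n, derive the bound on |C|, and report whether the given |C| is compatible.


V_q(n, t) = 7, q^n = 64, Hamming bound = 9, |C| = 3 ≤ bound (satisfied).

Step 1: Compute V_q(n, t) = Σ_{j=0}^1 C(n, j) (q−1)^j.
  j = 0: C(6,0)·(1)^0 = 1·1 = 1.
  j = 1: C(6,1)·(1)^1 = 6·1 = 6.
  V_q(n, t) = 1 + 6 = 7.
Step 2: q^n = 2^6 = 64.
Step 3: Hamming bound ⌊q^n / V_q(n,t)⌋ = ⌊64/7⌋ = 9.
Step 4: Compare |C| = 3 to 9: satisfied.
The claimed |C| lies below the Hamming bound.


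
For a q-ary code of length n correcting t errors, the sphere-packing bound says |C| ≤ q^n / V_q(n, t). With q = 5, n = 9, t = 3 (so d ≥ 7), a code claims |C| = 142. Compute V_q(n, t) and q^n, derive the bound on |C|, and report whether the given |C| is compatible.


V_q(n, t) = 5989, q^n = 1953125, Hamming bound = 326, |C| = 142 ≤ bound (satisfied).

Step 1: Compute V_q(n, t) = Σ_{j=0}^3 C(n, j) (q−1)^j.
  j = 0: C(9,0)·(4)^0 = 1·1 = 1.
  j = 1: C(9,1)·(4)^1 = 9·4 = 36.
  j = 2: C(9,2)·(4)^2 = 36·16 = 576.
  j = 3: C(9,3)·(4)^3 = 84·64 = 5376.
  V_q(n, t) = 1 + 36 + 576 + 5376 = 5989.
Step 2: q^n = 5^9 = 1953125.
Step 3: Hamming bound ⌊q^n / V_q(n,t)⌋ = ⌊1953125/5989⌋ = 326.
Step 4: Compare |C| = 142 to 326: satisfied.
The claimed |C| lies below the Hamming bound.


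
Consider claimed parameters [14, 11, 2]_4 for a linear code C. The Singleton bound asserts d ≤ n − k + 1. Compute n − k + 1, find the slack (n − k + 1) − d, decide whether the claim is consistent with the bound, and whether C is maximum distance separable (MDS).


Singleton RHS = n − k + 1 = 4, slack = 2, bound satisfied, not MDS.

Singleton bound: d ≤ n − k + 1.
Here n = 14, k = 11, so n − k + 1 = 4.
Given d = 2, check d ≤ 4: YES.
Slack = (n − k + 1) − d = 2.
The code is NOT MDS (slack = 2 > 0).
Description: the claimed parameters are [14, 11, 2]_4; such a code would be non-MDS.


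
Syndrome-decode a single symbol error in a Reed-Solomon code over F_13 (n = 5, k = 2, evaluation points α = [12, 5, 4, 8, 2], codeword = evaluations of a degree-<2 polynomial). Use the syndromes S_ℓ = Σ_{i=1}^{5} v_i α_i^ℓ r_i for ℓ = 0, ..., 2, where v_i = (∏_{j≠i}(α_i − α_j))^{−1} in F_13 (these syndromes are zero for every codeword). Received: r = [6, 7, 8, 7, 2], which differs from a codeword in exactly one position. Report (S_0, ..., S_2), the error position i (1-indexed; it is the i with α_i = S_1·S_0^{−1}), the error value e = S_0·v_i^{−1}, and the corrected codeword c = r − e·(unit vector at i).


S = (2, 10, 11), error at position 2, error magnitude e = 9, c = [6, 11, 8, 7, 2].

Step 1: column multipliers v_i = (∏_{j≠i}(α_i − α_j))^{−1} mod 13.
  i = 1 (α = 12): (12−5)(12−4)(12−8)(12−2) = 7·8·4·10 = 2240 ≡ 4, so v_1 = 4^{−1} = 10 (mod 13).
  i = 2 (α = 5): (5−12)(5−4)(5−8)(5−2) = (−7)·1·(−3)·3 = 63 ≡ 11, so v_2 = 11^{−1} = 6 (mod 13).
  i = 3 (α = 4): (4−12)(4−5)(4−8)(4−2) = (−8)·(−1)·(−4)·2 = −64 ≡ 1, so v_3 = 1^{−1} = 1 (mod 13).
  i = 4 (α = 8): (8−12)(8−5)(8−4)(8−2) = (−4)·3·4·6 = −288 ≡ 11, so v_4 = 11^{−1} = 6 (mod 13).
  i = 5 (α = 2): (2−12)(2−5)(2−4)(2−8) = (−10)·(−3)·(−2)·(−6) = 360 ≡ 9, so v_5 = 9^{−1} = 3 (mod 13).
  v = [10, 6, 1, 6, 3].
Step 2: syndromes of r = [6, 7, 8, 7, 2] (all sums mod 13).
  S_0 = Σ v_i r_i = 10·6 + 6·7 + 1·8 + 6·7 + 3·2 = 158 ≡ 2.
  S_1 = Σ v_i α_i r_i = 10·12·6 + 6·5·7 + 1·4·8 + 6·8·7 + 3·2·2 = 1310 ≡ 10.
  α_i^2 mod 13 = [1, 12, 3, 12, 4].
  S_2 = Σ v_i α_i^2 r_i = 10·1·6 + 6·12·7 + 1·3·8 + 6·12·7 + 3·4·2 = 1116 ≡ 11.
  S = (2, 10, 11) ≠ 0, so r is not a codeword (an error is present).
Step 3: locate the error. For a single error e at position i, S_ℓ = v_i·e·α_i^ℓ, so α_err = S_1/S_0.
  S_0^{−1} = 2^{−1} = 7 (mod 13), so α_err = 10·7 = 70 ≡ 5 = α_2. Error position i = 2.
  Consistency check: S_2/S_1 = 11·4 = 44 ≡ 5 = α_err ✓ (single-error assumption holds).
Step 4: error magnitude e = S_0/v_2 = S_0·∏_{j≠2}(α_2 − α_j) = 2·11 = 22 ≡ 9 (mod 13).
Step 5: correct position 2: c_2 = r_2 − e = 7 − 9 ≡ 11 (mod 13). Hence c = [6, 11, 8, 7, 2].
  Check: interpolating c through the α_i gives m(x) = 9 + 3·x (degree < 2) with m(α_i) = c_i for every i, so c is indeed a codeword.


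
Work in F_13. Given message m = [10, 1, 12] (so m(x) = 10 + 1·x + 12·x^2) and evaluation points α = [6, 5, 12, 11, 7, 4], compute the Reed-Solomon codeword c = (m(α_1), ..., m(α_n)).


c = [6, 3, 8, 4, 7, 11]

Message polynomial: m(x) = 10 + 1·x + 12·x^2 (mod 13).
For each evaluation point α_i, compute m(α_i) mod 13:
  α_1 = 6: Horner steps 12 → 8 → 6, so m(6) = 6.
  α_2 = 5: Horner steps 12 → 9 → 3, so m(5) = 3.
  α_3 = 12: Horner steps 12 → 2 → 8, so m(12) = 8.
  α_4 = 11: Horner steps 12 → 3 → 4, so m(11) = 4.
  α_5 = 7: Horner steps 12 → 7 → 7, so m(7) = 7.
  α_6 = 4: Horner steps 12 → 10 → 11, so m(4) = 11.
Codeword c = [6, 3, 8, 4, 7, 11] ∈ F_13^6.


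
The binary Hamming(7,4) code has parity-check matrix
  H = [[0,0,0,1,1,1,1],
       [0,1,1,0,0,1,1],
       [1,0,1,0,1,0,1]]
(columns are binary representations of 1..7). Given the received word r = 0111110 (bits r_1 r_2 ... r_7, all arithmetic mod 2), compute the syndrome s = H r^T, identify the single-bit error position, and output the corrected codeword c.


s = (1, 1, 0)^T, error position = 6, corrected codeword c = 0111100

Compute s = H r^T mod 2 one row at a time:
  s_1 = 1 + 1 + 1 + 0 = 3 ≡ 1 (mod 2).
  s_2 = 1 + 1 + 1 + 0 = 3 ≡ 1 (mod 2).
  s_3 = 0 + 1 + 1 + 0 = 2 ≡ 0 (mod 2).
s = (1, 1, 0)^T — this equals column 6 of H (binary 110), so error is at position 6.
Correct: flip bit 6 of r = 0111110 to get c = 0111100.


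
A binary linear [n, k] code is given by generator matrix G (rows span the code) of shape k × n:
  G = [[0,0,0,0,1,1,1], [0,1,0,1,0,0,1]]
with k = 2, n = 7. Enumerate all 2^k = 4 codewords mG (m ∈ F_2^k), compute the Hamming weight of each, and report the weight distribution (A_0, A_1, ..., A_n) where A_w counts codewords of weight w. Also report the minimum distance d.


Weight distribution: A_0 = 1, A_3 = 2, A_4 = 1. Minimum distance d = 3.

Enumerate all 2^2 = 4 messages m ∈ F_2^2.
For each, compute codeword c = mG in F_2^7, then tally its weight.
  m = 00 → c = 0000000, weight = 0.
  m = 10 → c = 0000111, weight = 3.
  m = 01 → c = 0101001, weight = 3.
  m = 11 → c = 0101110, weight = 4.
Tally weights:
  weight 0: 1 codewords.
  weight 3: 2 codewords.
  weight 4: 1 codewords.
Minimum distance d = smallest w > 0 with A_w > 0 = 3.
Sanity: Σ A_w = 4 = 2^2 = 4 ✓.


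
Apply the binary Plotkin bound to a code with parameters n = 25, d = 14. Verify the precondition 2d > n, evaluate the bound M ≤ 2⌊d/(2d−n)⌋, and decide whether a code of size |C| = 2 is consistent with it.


Plotkin bound M ≤ 8; given |C| = 2 ≤ bound (satisfied).

Check applicability: 2d = 28, n = 25.
2d − n = 3 > 0, so Plotkin applies.
Compute d/(2d−n) = 14/3 ≈ 4.6667.
⌊d/(2d−n)⌋ = 4.
Plotkin bound: M ≤ 2·4 = 8.
Given |C| = 2, check: satisfied.
This |C| is below the Plotkin bound.


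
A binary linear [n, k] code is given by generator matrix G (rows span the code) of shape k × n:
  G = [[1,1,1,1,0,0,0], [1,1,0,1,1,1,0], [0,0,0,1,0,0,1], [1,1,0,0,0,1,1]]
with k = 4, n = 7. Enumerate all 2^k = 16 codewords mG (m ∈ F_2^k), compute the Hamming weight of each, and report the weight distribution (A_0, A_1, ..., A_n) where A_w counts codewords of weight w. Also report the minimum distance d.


Weight distribution: A_0 = 1, A_1 = 1, A_2 = 2, A_3 = 2, A_4 = 5, A_5 = 5. Minimum distance d = 1.

Enumerate all 2^4 = 16 messages m ∈ F_2^4.
For each, compute codeword c = mG in F_2^7, then tally its weight.
  m = 0000 → c = 0000000, weight = 0.
  m = 1000 → c = 1111000, weight = 4.
  m = 0100 → c = 1101110, weight = 5.
  m = 1100 → c = 0010110, weight = 3.
  m = 0010 → c = 0001001, weight = 2.
  m = 1010 → c = 1110001, weight = 4.
  m = 0110 → c = 1100111, weight = 5.
  m = 1110 → c = 0011111, weight = 5.
  m = 0001 → c = 1100011, weight = 4.
  m = 1001 → c = 0011011, weight = 4.
  m = 0101 → c = 0001101, weight = 3.
  m = 1101 → c = 1110101, weight = 5.
  m = 0011 → c = 1101010, weight = 4.
  m = 1011 → c = 0010010, weight = 2.
  m = 0111 → c = 0000100, weight = 1.
  m = 1111 → c = 1111100, weight = 5.
Tally weights:
  weight 0: 1 codewords.
  weight 1: 1 codewords.
  weight 2: 2 codewords.
  weight 3: 2 codewords.
  weight 4: 5 codewords.
  weight 5: 5 codewords.
Minimum distance d = smallest w > 0 with A_w > 0 = 1.
Sanity: Σ A_w = 16 = 2^4 = 16 ✓.


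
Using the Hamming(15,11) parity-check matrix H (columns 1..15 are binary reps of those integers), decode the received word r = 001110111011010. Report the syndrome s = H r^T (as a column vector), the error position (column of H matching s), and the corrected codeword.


s = (1, 1, 0, 1)^T, error position = 13, corrected codeword c = 001110111011110

Compute s = H r^T mod 2 one row at a time:
  s_1 = 1 + 1 + 0 + 1 + 1 + 0 + 1 + 0 = 5 ≡ 1 (mod 2).
  s_2 = 1 + 1 + 0 + 1 + 1 + 0 + 1 + 0 = 5 ≡ 1 (mod 2).
  s_3 = 0 + 1 + 0 + 1 + 0 + 1 + 1 + 0 = 4 ≡ 0 (mod 2).
  s_4 = 0 + 1 + 1 + 1 + 1 + 1 + 0 + 0 = 5 ≡ 1 (mod 2).
s = (1, 1, 0, 1)^T — this equals column 13 of H (binary 1101), so error is at position 13.
Correct: flip bit 13 of r = 001110111011010 to get c = 001110111011110.


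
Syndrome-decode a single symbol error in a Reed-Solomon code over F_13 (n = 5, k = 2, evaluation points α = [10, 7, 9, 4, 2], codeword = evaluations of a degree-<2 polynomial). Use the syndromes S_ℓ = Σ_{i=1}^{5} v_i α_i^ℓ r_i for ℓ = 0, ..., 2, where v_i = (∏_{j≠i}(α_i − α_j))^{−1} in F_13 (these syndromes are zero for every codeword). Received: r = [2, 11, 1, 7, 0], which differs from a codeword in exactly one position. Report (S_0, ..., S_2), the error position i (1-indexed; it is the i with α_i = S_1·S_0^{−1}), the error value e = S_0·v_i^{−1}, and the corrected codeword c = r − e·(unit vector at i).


S = (6, 2, 5), error at position 3, error magnitude e = 9, c = [2, 11, 5, 7, 0].

Step 1: column multipliers v_i = (∏_{j≠i}(α_i − α_j))^{−1} mod 13.
  i = 1 (α = 10): (10−7)(10−9)(10−4)(10−2) = 3·1·6·8 = 144 ≡ 1, so v_1 = 1^{−1} = 1 (mod 13).
  i = 2 (α = 7): (7−10)(7−9)(7−4)(7−2) = (−3)·(−2)·3·5 = 90 ≡ 12, so v_2 = 12^{−1} = 12 (mod 13).
  i = 3 (α = 9): (9−10)(9−7)(9−4)(9−2) = (−1)·2·5·7 = −70 ≡ 8, so v_3 = 8^{−1} = 5 (mod 13).
  i = 4 (α = 4): (4−10)(4−7)(4−9)(4−2) = (−6)·(−3)·(−5)·2 = −180 ≡ 2, so v_4 = 2^{−1} = 7 (mod 13).
  i = 5 (α = 2): (2−10)(2−7)(2−9)(2−4) = (−8)·(−5)·(−7)·(−2) = 560 ≡ 1, so v_5 = 1^{−1} = 1 (mod 13).
  v = [1, 12, 5, 7, 1].
Step 2: syndromes of r = [2, 11, 1, 7, 0] (all sums mod 13).
  S_0 = Σ v_i r_i = 1·2 + 12·11 + 5·1 + 7·7 + 1·0 = 188 ≡ 6.
  S_1 = Σ v_i α_i r_i = 1·10·2 + 12·7·11 + 5·9·1 + 7·4·7 + 1·2·0 = 1185 ≡ 2.
  α_i^2 mod 13 = [9, 10, 3, 3, 4].
  S_2 = Σ v_i α_i^2 r_i = 1·9·2 + 12·10·11 + 5·3·1 + 7·3·7 + 1·4·0 = 1500 ≡ 5.
  S = (6, 2, 5) ≠ 0, so r is not a codeword (an error is present).
Step 3: locate the error. For a single error e at position i, S_ℓ = v_i·e·α_i^ℓ, so α_err = S_1/S_0.
  S_0^{−1} = 6^{−1} = 11 (mod 13), so α_err = 2·11 = 22 ≡ 9 = α_3. Error position i = 3.
  Consistency check: S_2/S_1 = 5·7 = 35 ≡ 9 = α_err ✓ (single-error assumption holds).
Step 4: error magnitude e = S_0/v_3 = S_0·∏_{j≠3}(α_3 − α_j) = 6·8 = 48 ≡ 9 (mod 13).
Step 5: correct position 3: c_3 = r_3 − e = 1 − 9 ≡ 5 (mod 13). Hence c = [2, 11, 5, 7, 0].
  Check: interpolating c through the α_i gives m(x) = 6 + 10·x (degree < 2) with m(α_i) = c_i for every i, so c is indeed a codeword.


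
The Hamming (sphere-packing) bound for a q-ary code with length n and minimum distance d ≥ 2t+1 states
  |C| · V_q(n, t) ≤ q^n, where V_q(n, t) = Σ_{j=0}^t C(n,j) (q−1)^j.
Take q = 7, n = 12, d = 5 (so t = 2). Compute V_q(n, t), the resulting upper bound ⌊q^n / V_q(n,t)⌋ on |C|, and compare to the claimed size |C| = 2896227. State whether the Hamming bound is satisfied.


V_q(n, t) = 2449, q^n = 13841287201, Hamming bound = 5651811, |C| = 2896227 ≤ bound (satisfied).

Step 1: Compute V_q(n, t) = Σ_{j=0}^2 C(n, j) (q−1)^j.
  j = 0: C(12,0)·(6)^0 = 1·1 = 1.
  j = 1: C(12,1)·(6)^1 = 12·6 = 72.
  j = 2: C(12,2)·(6)^2 = 66·36 = 2376.
  V_q(n, t) = 1 + 72 + 2376 = 2449.
Step 2: q^n = 7^12 = 13841287201.
Step 3: Hamming bound ⌊q^n / V_q(n,t)⌋ = ⌊13841287201/2449⌋ = 5651811.
Step 4: Compare |C| = 2896227 to 5651811: satisfied.
The claimed |C| lies below the Hamming bound.


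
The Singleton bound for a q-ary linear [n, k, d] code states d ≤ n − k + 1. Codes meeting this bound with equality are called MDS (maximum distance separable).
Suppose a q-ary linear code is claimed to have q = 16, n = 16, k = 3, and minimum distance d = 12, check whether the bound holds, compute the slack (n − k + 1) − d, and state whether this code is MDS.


Singleton RHS = n − k + 1 = 14, slack = 2, bound satisfied, not MDS.

Singleton bound: d ≤ n − k + 1.
Here n = 16, k = 3, so n − k + 1 = 14.
Given d = 12, check d ≤ 14: YES.
Slack = (n − k + 1) − d = 2.
The code is NOT MDS (slack = 2 > 0).
Description: the claimed parameters are [16, 3, 12]_16; such a code would be non-MDS.


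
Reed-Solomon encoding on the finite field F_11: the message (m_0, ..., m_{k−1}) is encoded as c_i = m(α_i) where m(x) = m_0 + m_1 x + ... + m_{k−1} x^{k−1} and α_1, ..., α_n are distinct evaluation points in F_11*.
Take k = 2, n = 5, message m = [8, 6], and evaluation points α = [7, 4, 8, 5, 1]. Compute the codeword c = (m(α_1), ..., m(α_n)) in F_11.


c = [6, 10, 1, 5, 3]

Message polynomial: m(x) = 8 + 6·x (mod 11).
For each evaluation point α_i, compute m(α_i) mod 11:
  α_1 = 7: Horner steps 6 → 6, so m(7) = 6.
  α_2 = 4: Horner steps 6 → 10, so m(4) = 10.
  α_3 = 8: Horner steps 6 → 1, so m(8) = 1.
  α_4 = 5: Horner steps 6 → 5, so m(5) = 5.
  α_5 = 1: Horner steps 6 → 3, so m(1) = 3.
Codeword c = [6, 10, 1, 5, 3] ∈ F_11^5.


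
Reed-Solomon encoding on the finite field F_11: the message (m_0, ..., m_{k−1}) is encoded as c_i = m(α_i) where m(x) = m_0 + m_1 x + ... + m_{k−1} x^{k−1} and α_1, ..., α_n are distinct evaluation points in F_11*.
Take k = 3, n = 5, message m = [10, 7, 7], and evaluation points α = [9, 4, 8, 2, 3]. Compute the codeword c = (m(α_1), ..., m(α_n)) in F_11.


c = [2, 7, 8, 8, 6]

Message polynomial: m(x) = 10 + 7·x + 7·x^2 (mod 11).
For each evaluation point α_i, compute m(α_i) mod 11:
  α_1 = 9: Horner steps 7 → 4 → 2, so m(9) = 2.
  α_2 = 4: Horner steps 7 → 2 → 7, so m(4) = 7.
  α_3 = 8: Horner steps 7 → 8 → 8, so m(8) = 8.
  α_4 = 2: Horner steps 7 → 10 → 8, so m(2) = 8.
  α_5 = 3: Horner steps 7 → 6 → 6, so m(3) = 6.
Codeword c = [2, 7, 8, 8, 6] ∈ F_11^5.


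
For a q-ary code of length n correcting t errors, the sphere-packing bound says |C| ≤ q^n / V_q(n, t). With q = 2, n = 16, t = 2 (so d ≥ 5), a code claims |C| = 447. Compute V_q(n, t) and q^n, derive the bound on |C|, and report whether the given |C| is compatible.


V_q(n, t) = 137, q^n = 65536, Hamming bound = 478, |C| = 447 ≤ bound (satisfied).

Step 1: Compute V_q(n, t) = Σ_{j=0}^2 C(n, j) (q−1)^j.
  j = 0: C(16,0)·(1)^0 = 1·1 = 1.
  j = 1: C(16,1)·(1)^1 = 16·1 = 16.
  j = 2: C(16,2)·(1)^2 = 120·1 = 120.
  V_q(n, t) = 1 + 16 + 120 = 137.
Step 2: q^n = 2^16 = 65536.
Step 3: Hamming bound ⌊q^n / V_q(n,t)⌋ = ⌊65536/137⌋ = 478.
Step 4: Compare |C| = 447 to 478: satisfied.
The claimed |C| lies below the Hamming bound.


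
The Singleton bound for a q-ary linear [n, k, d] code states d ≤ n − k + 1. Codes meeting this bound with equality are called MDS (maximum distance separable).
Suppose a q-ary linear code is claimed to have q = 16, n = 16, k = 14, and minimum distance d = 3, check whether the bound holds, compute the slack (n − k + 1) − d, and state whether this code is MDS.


Singleton RHS = n − k + 1 = 3, slack = 0, bound satisfied, MDS.

Singleton bound: d ≤ n − k + 1.
Here n = 16, k = 14, so n − k + 1 = 3.
Given d = 3, check d ≤ 3: YES.
Slack = (n − k + 1) − d = 0.
The code is MDS (slack = 0).
Description: the claimed parameters are [16, 14, 3]_16; such a code would be MDS (meets Singleton bound).


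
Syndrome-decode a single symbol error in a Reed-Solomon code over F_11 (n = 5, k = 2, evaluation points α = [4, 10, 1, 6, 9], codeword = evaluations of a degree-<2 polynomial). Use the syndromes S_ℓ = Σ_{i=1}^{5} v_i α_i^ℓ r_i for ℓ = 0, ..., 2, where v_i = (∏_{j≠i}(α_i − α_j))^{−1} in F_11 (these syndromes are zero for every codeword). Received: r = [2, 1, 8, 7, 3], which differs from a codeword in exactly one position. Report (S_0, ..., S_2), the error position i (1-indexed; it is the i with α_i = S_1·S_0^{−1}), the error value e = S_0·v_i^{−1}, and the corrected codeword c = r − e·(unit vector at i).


S = (2, 1, 6), error at position 4, error magnitude e = 9, c = [2, 1, 8, 9, 3].

Step 1: column multipliers v_i = (∏_{j≠i}(α_i − α_j))^{−1} mod 11.
  i = 1 (α = 4): (4−10)(4−1)(4−6)(4−9) = (−6)·3·(−2)·(−5) = −180 ≡ 7, so v_1 = 7^{−1} = 8 (mod 11).
  i = 2 (α = 10): (10−4)(10−1)(10−6)(10−9) = 6·9·4·1 = 216 ≡ 7, so v_2 = 7^{−1} = 8 (mod 11).
  i = 3 (α = 1): (1−4)(1−10)(1−6)(1−9) = (−3)·(−9)·(−5)·(−8) = 1080 ≡ 2, so v_3 = 2^{−1} = 6 (mod 11).
  i = 4 (α = 6): (6−4)(6−10)(6−1)(6−9) = 2·(−4)·5·(−3) = 120 ≡ 10, so v_4 = 10^{−1} = 10 (mod 11).
  i = 5 (α = 9): (9−4)(9−10)(9−1)(9−6) = 5·(−1)·8·3 = −120 ≡ 1, so v_5 = 1^{−1} = 1 (mod 11).
  v = [8, 8, 6, 10, 1].
Step 2: syndromes of r = [2, 1, 8, 7, 3] (all sums mod 11).
  S_0 = Σ v_i r_i = 8·2 + 8·1 + 6·8 + 10·7 + 1·3 = 145 ≡ 2.
  S_1 = Σ v_i α_i r_i = 8·4·2 + 8·10·1 + 6·1·8 + 10·6·7 + 1·9·3 = 639 ≡ 1.
  α_i^2 mod 11 = [5, 1, 1, 3, 4].
  S_2 = Σ v_i α_i^2 r_i = 8·5·2 + 8·1·1 + 6·1·8 + 10·3·7 + 1·4·3 = 358 ≡ 6.
  S = (2, 1, 6) ≠ 0, so r is not a codeword (an error is present).
Step 3: locate the error. For a single error e at position i, S_ℓ = v_i·e·α_i^ℓ, so α_err = S_1/S_0.
  S_0^{−1} = 2^{−1} = 6 (mod 11), so α_err = 1·6 = 6 ≡ 6 = α_4. Error position i = 4.
  Consistency check: S_2/S_1 = 6·1 = 6 ≡ 6 = α_err ✓ (single-error assumption holds).
Step 4: error magnitude e = S_0/v_4 = S_0·∏_{j≠4}(α_4 − α_j) = 2·10 = 20 ≡ 9 (mod 11).
Step 5: correct position 4: c_4 = r_4 − e = 7 − 9 ≡ 9 (mod 11). Hence c = [2, 1, 8, 9, 3].
  Check: interpolating c through the α_i gives m(x) = 10 + 9·x (degree < 2) with m(α_i) = c_i for every i, so c is indeed a codeword.


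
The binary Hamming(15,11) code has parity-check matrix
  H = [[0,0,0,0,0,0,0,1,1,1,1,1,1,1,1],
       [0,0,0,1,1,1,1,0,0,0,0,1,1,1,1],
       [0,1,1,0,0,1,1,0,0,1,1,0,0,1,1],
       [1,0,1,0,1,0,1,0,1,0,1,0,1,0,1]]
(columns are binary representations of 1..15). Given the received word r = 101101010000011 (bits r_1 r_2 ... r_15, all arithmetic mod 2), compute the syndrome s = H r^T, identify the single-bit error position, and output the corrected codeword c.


s = (1, 0, 0, 1)^T, error position = 9, corrected codeword c = 101101011000011

Compute s = H r^T mod 2 one row at a time:
  s_1 = 1 + 0 + 0 + 0 + 0 + 0 + 1 + 1 = 3 ≡ 1 (mod 2).
  s_2 = 1 + 0 + 1 + 0 + 0 + 0 + 1 + 1 = 4 ≡ 0 (mod 2).
  s_3 = 0 + 1 + 1 + 0 + 0 + 0 + 1 + 1 = 4 ≡ 0 (mod 2).
  s_4 = 1 + 1 + 0 + 0 + 0 + 0 + 0 + 1 = 3 ≡ 1 (mod 2).
s = (1, 0, 0, 1)^T — this equals column 9 of H (binary 1001), so error is at position 9.
Correct: flip bit 9 of r = 101101010000011 to get c = 101101011000011.


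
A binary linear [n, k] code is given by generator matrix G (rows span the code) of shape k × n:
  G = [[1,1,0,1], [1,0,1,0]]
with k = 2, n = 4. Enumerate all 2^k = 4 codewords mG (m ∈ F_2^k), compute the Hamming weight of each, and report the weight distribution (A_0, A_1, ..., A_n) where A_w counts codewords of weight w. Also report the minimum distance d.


Weight distribution: A_0 = 1, A_2 = 1, A_3 = 2. Minimum distance d = 2.

Enumerate all 2^2 = 4 messages m ∈ F_2^2.
For each, compute codeword c = mG in F_2^4, then tally its weight.
  m = 00 → c = 0000, weight = 0.
  m = 10 → c = 1101, weight = 3.
  m = 01 → c = 1010, weight = 2.
  m = 11 → c = 0111, weight = 3.
Tally weights:
  weight 0: 1 codewords.
  weight 2: 1 codewords.
  weight 3: 2 codewords.
Minimum distance d = smallest w > 0 with A_w > 0 = 2.
Sanity: Σ A_w = 4 = 2^2 = 4 ✓.


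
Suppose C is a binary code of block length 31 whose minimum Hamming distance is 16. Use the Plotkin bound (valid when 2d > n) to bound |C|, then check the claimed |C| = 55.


Plotkin bound M ≤ 32; given |C| = 55 > bound (violated).

Check applicability: 2d = 32, n = 31.
2d − n = 1 > 0, so Plotkin applies.
Compute d/(2d−n) = 16/1 ≈ 16.0000.
⌊d/(2d−n)⌋ = 16.
Plotkin bound: M ≤ 2·16 = 32.
Given |C| = 55, check: VIOLATED.
This |C| is above the Plotkin bound, so no binary code with n = 31, d = 16 and 55 codewords exists.


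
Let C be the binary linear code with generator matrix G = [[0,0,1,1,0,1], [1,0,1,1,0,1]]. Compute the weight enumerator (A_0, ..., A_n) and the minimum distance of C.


Weight distribution: A_0 = 1, A_1 = 1, A_3 = 1, A_4 = 1. Minimum distance d = 1.

Enumerate all 2^2 = 4 messages m ∈ F_2^2.
For each, compute codeword c = mG in F_2^6, then tally its weight.
  m = 00 → c = 000000, weight = 0.
  m = 10 → c = 001101, weight = 3.
  m = 01 → c = 101101, weight = 4.
  m = 11 → c = 100000, weight = 1.
Tally weights:
  weight 0: 1 codewords.
  weight 1: 1 codewords.
  weight 3: 1 codewords.
  weight 4: 1 codewords.
Minimum distance d = smallest w > 0 with A_w > 0 = 1.
Sanity: Σ A_w = 4 = 2^2 = 4 ✓.


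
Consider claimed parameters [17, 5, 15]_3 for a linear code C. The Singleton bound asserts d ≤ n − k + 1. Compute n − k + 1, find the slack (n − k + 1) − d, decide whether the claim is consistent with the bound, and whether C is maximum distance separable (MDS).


Singleton RHS = n − k + 1 = 13, slack = -2, bound violated (no such code; not MDS).

Singleton bound: d ≤ n − k + 1.
Here n = 17, k = 5, so n − k + 1 = 13.
Given d = 15, check d ≤ 13: NO.
Slack = (n − k + 1) − d = -2.
The slack is negative: d = 15 exceeds n − k + 1 = 13 by 2, so the Singleton bound is violated and no linear [17, 5, 15]_3 code can exist. In particular it is not MDS (MDS requires d = n − k + 1 exactly).
Description: the claimed parameters are [17, 5, 15]_3; such a code would be impossible (violates the Singleton bound).


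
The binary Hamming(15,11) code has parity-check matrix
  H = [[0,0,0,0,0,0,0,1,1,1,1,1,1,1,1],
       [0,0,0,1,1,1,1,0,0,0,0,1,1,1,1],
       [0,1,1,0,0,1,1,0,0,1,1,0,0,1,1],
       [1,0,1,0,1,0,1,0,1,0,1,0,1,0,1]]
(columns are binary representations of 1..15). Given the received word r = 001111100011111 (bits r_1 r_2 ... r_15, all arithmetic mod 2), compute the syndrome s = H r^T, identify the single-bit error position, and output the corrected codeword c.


s = (1, 0, 0, 0)^T, error position = 8, corrected codeword c = 001111110011111

Compute s = H r^T mod 2 one row at a time:
  s_1 = 0 + 0 + 0 + 1 + 1 + 1 + 1 + 1 = 5 ≡ 1 (mod 2).
  s_2 = 1 + 1 + 1 + 1 + 1 + 1 + 1 + 1 = 8 ≡ 0 (mod 2).
  s_3 = 0 + 1 + 1 + 1 + 0 + 1 + 1 + 1 = 6 ≡ 0 (mod 2).
  s_4 = 0 + 1 + 1 + 1 + 0 + 1 + 1 + 1 = 6 ≡ 0 (mod 2).
s = (1, 0, 0, 0)^T — this equals column 8 of H (binary 1000), so error is at position 8.
Correct: flip bit 8 of r = 001111100011111 to get c = 001111110011111.


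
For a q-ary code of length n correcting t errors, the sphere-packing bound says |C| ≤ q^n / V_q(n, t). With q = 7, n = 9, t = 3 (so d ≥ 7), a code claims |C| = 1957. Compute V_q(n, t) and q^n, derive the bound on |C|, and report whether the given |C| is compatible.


V_q(n, t) = 19495, q^n = 40353607, Hamming bound = 2069, |C| = 1957 ≤ bound (satisfied).

Step 1: Compute V_q(n, t) = Σ_{j=0}^3 C(n, j) (q−1)^j.
  j = 0: C(9,0)·(6)^0 = 1·1 = 1.
  j = 1: C(9,1)·(6)^1 = 9·6 = 54.
  j = 2: C(9,2)·(6)^2 = 36·36 = 1296.
  j = 3: C(9,3)·(6)^3 = 84·216 = 18144.
  V_q(n, t) = 1 + 54 + 1296 + 18144 = 19495.
Step 2: q^n = 7^9 = 40353607.
Step 3: Hamming bound ⌊q^n / V_q(n,t)⌋ = ⌊40353607/19495⌋ = 2069.
Step 4: Compare |C| = 1957 to 2069: satisfied.
The claimed |C| lies below the Hamming bound.


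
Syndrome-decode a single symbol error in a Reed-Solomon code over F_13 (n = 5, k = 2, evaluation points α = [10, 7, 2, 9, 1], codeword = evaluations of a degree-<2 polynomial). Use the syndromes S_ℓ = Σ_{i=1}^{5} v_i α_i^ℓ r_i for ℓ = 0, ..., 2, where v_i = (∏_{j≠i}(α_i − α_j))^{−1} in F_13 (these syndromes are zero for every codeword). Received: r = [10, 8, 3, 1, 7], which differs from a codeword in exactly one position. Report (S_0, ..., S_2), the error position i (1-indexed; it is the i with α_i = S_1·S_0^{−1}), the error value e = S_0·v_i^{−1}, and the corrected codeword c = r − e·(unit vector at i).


S = (7, 10, 5), error at position 2, error magnitude e = 12, c = [10, 9, 3, 1, 7].

Step 1: column multipliers v_i = (∏_{j≠i}(α_i − α_j))^{−1} mod 13.
  i = 1 (α = 10): (10−7)(10−2)(10−9)(10−1) = 3·8·1·9 = 216 ≡ 8, so v_1 = 8^{−1} = 5 (mod 13).
  i = 2 (α = 7): (7−10)(7−2)(7−9)(7−1) = (−3)·5·(−2)·6 = 180 ≡ 11, so v_2 = 11^{−1} = 6 (mod 13).
  i = 3 (α = 2): (2−10)(2−7)(2−9)(2−1) = (−8)·(−5)·(−7)·1 = −280 ≡ 6, so v_3 = 6^{−1} = 11 (mod 13).
  i = 4 (α = 9): (9−10)(9−7)(9−2)(9−1) = (−1)·2·7·8 = −112 ≡ 5, so v_4 = 5^{−1} = 8 (mod 13).
  i = 5 (α = 1): (1−10)(1−7)(1−2)(1−9) = (−9)·(−6)·(−1)·(−8) = 432 ≡ 3, so v_5 = 3^{−1} = 9 (mod 13).
  v = [5, 6, 11, 8, 9].
Step 2: syndromes of r = [10, 8, 3, 1, 7] (all sums mod 13).
  S_0 = Σ v_i r_i = 5·10 + 6·8 + 11·3 + 8·1 + 9·7 = 202 ≡ 7.
  S_1 = Σ v_i α_i r_i = 5·10·10 + 6·7·8 + 11·2·3 + 8·9·1 + 9·1·7 = 1037 ≡ 10.
  α_i^2 mod 13 = [9, 10, 4, 3, 1].
  S_2 = Σ v_i α_i^2 r_i = 5·9·10 + 6·10·8 + 11·4·3 + 8·3·1 + 9·1·7 = 1149 ≡ 5.
  S = (7, 10, 5) ≠ 0, so r is not a codeword (an error is present).
Step 3: locate the error. For a single error e at position i, S_ℓ = v_i·e·α_i^ℓ, so α_err = S_1/S_0.
  S_0^{−1} = 7^{−1} = 2 (mod 13), so α_err = 10·2 = 20 ≡ 7 = α_2. Error position i = 2.
  Consistency check: S_2/S_1 = 5·4 = 20 ≡ 7 = α_err ✓ (single-error assumption holds).
Step 4: error magnitude e = S_0/v_2 = S_0·∏_{j≠2}(α_2 − α_j) = 7·11 = 77 ≡ 12 (mod 13).
Step 5: correct position 2: c_2 = r_2 − e = 8 − 12 ≡ 9 (mod 13). Hence c = [10, 9, 3, 1, 7].
  Check: interpolating c through the α_i gives m(x) = 11 + 9·x (degree < 2) with m(α_i) = c_i for every i, so c is indeed a codeword.


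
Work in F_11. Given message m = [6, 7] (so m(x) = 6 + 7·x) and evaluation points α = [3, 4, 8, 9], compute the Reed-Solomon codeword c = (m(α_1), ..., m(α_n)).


c = [5, 1, 7, 3]

Message polynomial: m(x) = 6 + 7·x (mod 11).
For each evaluation point α_i, compute m(α_i) mod 11:
  α_1 = 3: Horner steps 7 → 5, so m(3) = 5.
  α_2 = 4: Horner steps 7 → 1, so m(4) = 1.
  α_3 = 8: Horner steps 7 → 7, so m(8) = 7.
  α_4 = 9: Horner steps 7 → 3, so m(9) = 3.
Codeword c = [5, 1, 7, 3] ∈ F_11^4.
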